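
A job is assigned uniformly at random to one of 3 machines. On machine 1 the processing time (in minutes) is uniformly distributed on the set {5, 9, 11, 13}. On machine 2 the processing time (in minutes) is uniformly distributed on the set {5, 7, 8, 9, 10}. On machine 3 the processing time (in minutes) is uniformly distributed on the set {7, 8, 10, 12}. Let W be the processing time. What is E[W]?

177/20

E[W | machine 1] = (5+9+11+13)/4 = 19/2.
E[W | machine 2] = (5+7+8+9+10)/5 = 39/5.
E[W | machine 3] = (7+8+10+12)/4 = 37/4.
By the law of total expectation,
E[W] = (1/3)·(19/2) + (1/3)·(39/5) + (1/3)·(37/4) = 177/20.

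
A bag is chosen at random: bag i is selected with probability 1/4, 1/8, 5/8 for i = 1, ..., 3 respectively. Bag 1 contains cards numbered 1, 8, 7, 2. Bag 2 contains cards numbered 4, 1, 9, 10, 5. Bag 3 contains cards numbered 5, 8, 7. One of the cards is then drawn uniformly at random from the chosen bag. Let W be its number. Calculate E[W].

E[W | bag 1] = (1+8+7+2)/4 = 9/2.
E[W | bag 2] = (4+1+9+10+5)/5 = 29/5.
E[W | bag 3] = (5+8+7)/3 = 20/3.
E[W] = (1/4)·(9/2) + (1/8)·(29/5) + (5/8)·(20/3) = 361/60.

361/60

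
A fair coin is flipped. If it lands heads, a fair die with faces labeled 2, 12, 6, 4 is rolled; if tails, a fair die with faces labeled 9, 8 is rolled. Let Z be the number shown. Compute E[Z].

E[Z | heads] = (2+12+6+4)/4 = 6.
E[Z | tails] = (9+8)/2 = 17/2.
E[Z] = (1/2)·(6) + (1/2)·(17/2) = 29/4.

29/4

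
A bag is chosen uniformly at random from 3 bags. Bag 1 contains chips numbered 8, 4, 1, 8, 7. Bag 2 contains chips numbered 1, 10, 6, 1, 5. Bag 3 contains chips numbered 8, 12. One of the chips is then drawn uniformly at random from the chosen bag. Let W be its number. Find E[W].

E[W | bag 1] = (8+4+1+8+7)/5 = 28/5.
E[W | bag 2] = (1+10+6+1+5)/5 = 23/5.
E[W | bag 3] = (8+12)/2 = 10.
By the law of total expectation,
E[W] = (1/3)·(28/5) + (1/3)·(23/5) + (1/3)·(10) = 101/15.

101/15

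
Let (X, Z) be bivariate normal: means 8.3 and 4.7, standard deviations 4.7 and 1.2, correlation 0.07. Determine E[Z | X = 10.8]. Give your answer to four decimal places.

E[Z | X=x] = μ_Z + ρ(σ_Z/σ_X)(x − μ_X) for jointly normal variables.
E[Z | X=10.8] = 4.7 + (0.07)·(1.2/4.7)·(10.8 − (8.3)) = 4.7 + (0.017872)·(2.5) = 4.7447.

4.7447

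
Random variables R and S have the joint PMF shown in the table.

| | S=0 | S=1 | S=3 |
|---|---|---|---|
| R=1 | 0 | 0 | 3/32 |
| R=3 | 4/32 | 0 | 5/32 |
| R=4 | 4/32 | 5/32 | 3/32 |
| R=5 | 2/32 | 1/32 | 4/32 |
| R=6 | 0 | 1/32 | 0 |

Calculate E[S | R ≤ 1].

3

P(R ≤ 1) = 3/32.
Summing S·P(R=x,S=y) over the conditioning event gives 9/32.
E[S | R ≤ 1] = (9/32) / (3/32) = 3.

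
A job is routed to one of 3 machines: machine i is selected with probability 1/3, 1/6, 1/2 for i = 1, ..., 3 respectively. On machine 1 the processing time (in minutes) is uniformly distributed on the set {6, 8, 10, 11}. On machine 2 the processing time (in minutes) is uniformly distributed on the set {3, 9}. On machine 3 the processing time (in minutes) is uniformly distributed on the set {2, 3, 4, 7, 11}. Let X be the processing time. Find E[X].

E[X | machine 1] = (6+8+10+11)/4 = 35/4.
E[X | machine 2] = (3+9)/2 = 6.
E[X | machine 3] = (2+3+4+7+11)/5 = 27/5.
By the law of total expectation,
E[X] = (1/3)·(35/4) + (1/6)·(6) + (1/2)·(27/5) = 397/60.

397/60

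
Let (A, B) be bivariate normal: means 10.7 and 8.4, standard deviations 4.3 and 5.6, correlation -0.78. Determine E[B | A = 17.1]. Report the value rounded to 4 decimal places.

The regression of B on A has slope ρ·σ_B/σ_A and passes through (μ_A, μ_B).
E[B | A=17.1] = 8.4 + (-0.78)·(5.6/4.3)·(17.1 − (10.7)) = 8.4 + (-1.01581)·(6.4) = 1.8988.

1.8988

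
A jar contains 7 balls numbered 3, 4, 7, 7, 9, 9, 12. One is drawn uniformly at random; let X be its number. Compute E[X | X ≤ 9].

13/2

P(X ≤ 9) = 6/7.
Σ over the event: 3·1/7 + 4·1/7 + 7·2/7 + 9·2/7 = 39/7.
E[X | X ≤ 9] = (39/7) / (6/7) = 13/2.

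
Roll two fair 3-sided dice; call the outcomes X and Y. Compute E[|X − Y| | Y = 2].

2/3

Outcomes with Y = 2: (1,2), (2,2), (3,2), each with probability 1/9.
E[|X − Y| | Y = 2] = (1 + 0 + 1) / 3 = 2/3.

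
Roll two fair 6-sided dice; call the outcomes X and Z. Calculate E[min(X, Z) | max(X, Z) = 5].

Outcomes with max(X, Z) = 5: (1,5), (2,5), (3,5), (4,5), (5,1), (5,2), (5,3), (5,4), (5,5), each with probability 1/36.
E[min(X, Z) | max(X, Z) = 5] = (1 + 2 + 3 + 4 + 1 + 2 + 3 + 4 + 5) / 9 = 25/9.

25/9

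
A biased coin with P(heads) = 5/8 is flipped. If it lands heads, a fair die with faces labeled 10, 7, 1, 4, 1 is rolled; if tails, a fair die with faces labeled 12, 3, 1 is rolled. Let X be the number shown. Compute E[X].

39/8

E[X | heads] = (10+7+1+4+1)/5 = 23/5.
E[X | tails] = (12+3+1)/3 = 16/3.
E[X] = (5/8)·(23/5) + (3/8)·(16/3) = 39/8.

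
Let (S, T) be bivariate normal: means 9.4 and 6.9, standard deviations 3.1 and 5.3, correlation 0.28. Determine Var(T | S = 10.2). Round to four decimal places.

25.8877

For a bivariate normal, Var(T | S=x) = σ_T²(1 − ρ²).
Var(T | S=10.2) = (5.3)²·(1 − (0.28)²) = 28.09·0.9216 = 25.8877.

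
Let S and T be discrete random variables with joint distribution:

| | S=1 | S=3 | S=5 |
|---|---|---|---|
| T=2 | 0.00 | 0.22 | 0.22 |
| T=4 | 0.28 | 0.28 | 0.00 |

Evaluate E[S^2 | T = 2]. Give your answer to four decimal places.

17.0000

P(T = 2) = 0.44.
Σ S^2·P over the event = 9·(0.22) + 25·(0.22) = 7.48.
E[S^2 | T = 2] = (7.48) / (0.44) = 17.0000.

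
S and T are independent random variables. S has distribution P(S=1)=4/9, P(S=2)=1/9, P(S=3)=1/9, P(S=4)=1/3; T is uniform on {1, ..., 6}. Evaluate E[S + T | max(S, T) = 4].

P(max(S, T) = 4) = 1/3.
Summing (S+T)·P(x,y) over outcomes with max(S, T) = 4 gives 37/18.
E[S + T | max(S, T) = 4] = (37/18) / (1/3) = 37/6.

37/6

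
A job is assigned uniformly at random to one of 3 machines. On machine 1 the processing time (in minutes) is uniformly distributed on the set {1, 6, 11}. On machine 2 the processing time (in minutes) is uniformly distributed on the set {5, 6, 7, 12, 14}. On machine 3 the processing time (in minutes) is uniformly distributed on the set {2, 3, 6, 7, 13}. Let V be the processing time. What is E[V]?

7

E[V | machine 1] = (1+6+11)/3 = 6.
E[V | machine 2] = (5+6+7+12+14)/5 = 44/5.
E[V | machine 3] = (2+3+6+7+13)/5 = 31/5.
E[V] = (1/3)·(6) + (1/3)·(44/5) + (1/3)·(31/5) = 7.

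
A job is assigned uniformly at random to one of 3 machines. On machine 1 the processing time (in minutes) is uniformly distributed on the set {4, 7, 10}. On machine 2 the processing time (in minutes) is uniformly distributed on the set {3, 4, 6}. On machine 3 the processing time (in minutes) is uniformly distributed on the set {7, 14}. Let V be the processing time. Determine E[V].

131/18

E[V | machine 1] = (4+7+10)/3 = 7.
E[V | machine 2] = (3+4+6)/3 = 13/3.
E[V | machine 3] = (7+14)/2 = 21/2.
E[V] = (1/3)·(7) + (1/3)·(13/3) + (1/3)·(21/2) = 131/18.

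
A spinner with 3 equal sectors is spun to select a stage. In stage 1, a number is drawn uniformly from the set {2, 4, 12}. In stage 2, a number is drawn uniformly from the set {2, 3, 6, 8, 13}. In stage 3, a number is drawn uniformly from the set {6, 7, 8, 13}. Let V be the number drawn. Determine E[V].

E[V | stage 1] = (2+4+12)/3 = 6.
E[V | stage 2] = (2+3+6+8+13)/5 = 32/5.
E[V | stage 3] = (6+7+8+13)/4 = 17/2.
By the law of total expectation,
E[V] = (1/3)·(6) + (1/3)·(32/5) + (1/3)·(17/2) = 209/30.

209/30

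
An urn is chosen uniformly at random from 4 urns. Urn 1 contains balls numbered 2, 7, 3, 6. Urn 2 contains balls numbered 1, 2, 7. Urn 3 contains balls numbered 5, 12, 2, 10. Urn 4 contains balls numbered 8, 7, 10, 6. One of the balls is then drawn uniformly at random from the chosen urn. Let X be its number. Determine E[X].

137/24

E[X | urn 1] = (2+7+3+6)/4 = 9/2.
E[X | urn 2] = (1+2+7)/3 = 10/3.
E[X | urn 3] = (5+12+2+10)/4 = 29/4.
E[X | urn 4] = (8+7+10+6)/4 = 31/4.
By the law of total expectation,
E[X] = (1/4)·(9/2) + (1/4)·(10/3) + (1/4)·(29/4) + (1/4)·(31/4) = 137/24.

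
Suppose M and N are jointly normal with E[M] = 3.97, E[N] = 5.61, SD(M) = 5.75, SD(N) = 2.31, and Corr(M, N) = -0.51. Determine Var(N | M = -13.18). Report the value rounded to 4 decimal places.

Var(N | M=x) = (1 − ρ²)·σ_N².
Var(N | M=-13.18) = (2.31)²·(1 − (-0.51)²) = 5.3361·0.7399 = 3.9482.

3.9482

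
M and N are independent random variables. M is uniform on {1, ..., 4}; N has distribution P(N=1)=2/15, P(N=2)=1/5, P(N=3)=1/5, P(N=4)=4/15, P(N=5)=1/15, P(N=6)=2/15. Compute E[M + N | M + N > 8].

P(M + N > 8) = 1/12.
Summing (M+N)·P(x,y) over outcomes with M + N > 8 gives 47/60.
E[M + N | M + N > 8] = (47/60) / (1/12) = 47/5.

47/5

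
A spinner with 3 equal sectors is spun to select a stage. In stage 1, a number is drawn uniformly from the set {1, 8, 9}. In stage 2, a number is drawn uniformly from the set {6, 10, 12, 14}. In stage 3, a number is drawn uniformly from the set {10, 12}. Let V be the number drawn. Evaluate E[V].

55/6

E[V | stage 1] = (1+8+9)/3 = 6.
E[V | stage 2] = (6+10+12+14)/4 = 21/2.
E[V | stage 3] = (10+12)/2 = 11.
E[V] = (1/3)·(6) + (1/3)·(21/2) + (1/3)·(11) = 55/6.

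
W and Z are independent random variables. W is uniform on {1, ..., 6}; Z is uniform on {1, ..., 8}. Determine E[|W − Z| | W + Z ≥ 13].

Outcomes with W + Z ≥ 13: (5,8), (6,7), (6,8), each with probability 1/48.
E[|W − Z| | W + Z ≥ 13] = (3 + 1 + 2) / 3 = 2.

2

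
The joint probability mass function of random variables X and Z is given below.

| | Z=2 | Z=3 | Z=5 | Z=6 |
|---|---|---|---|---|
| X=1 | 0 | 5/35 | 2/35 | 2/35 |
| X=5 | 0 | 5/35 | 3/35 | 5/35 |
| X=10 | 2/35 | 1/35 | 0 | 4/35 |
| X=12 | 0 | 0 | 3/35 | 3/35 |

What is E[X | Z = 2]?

P(Z = 2) = 2/35.
Summing X·P(X=x,Z=y) over the conditioning event gives 4/7.
E[X | Z = 2] = (4/7) / (2/35) = 10.

10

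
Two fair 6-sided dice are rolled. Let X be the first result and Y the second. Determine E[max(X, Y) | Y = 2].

P(Y = 2) = 1/6.
Summing max(X,Y)·P(x,y) over outcomes with Y = 2 gives 11/18.
E[max(X, Y) | Y = 2] = (11/18) / (1/6) = 11/3.

11/3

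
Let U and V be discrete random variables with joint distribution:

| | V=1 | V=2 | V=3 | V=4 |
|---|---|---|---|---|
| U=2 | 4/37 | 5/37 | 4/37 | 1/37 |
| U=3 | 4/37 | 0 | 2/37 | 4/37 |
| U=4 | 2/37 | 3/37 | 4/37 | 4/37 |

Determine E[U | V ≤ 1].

14/5

P(V ≤ 1) = 10/37.
Σ U·P over the event = 2·(4/37) + 3·(4/37) + 4·(2/37) = 28/37.
E[U | V ≤ 1] = (28/37) / (10/37) = 14/5.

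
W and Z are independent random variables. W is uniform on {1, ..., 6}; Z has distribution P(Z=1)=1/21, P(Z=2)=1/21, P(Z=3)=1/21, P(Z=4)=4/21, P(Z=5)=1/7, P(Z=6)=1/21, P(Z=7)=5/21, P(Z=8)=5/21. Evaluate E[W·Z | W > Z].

P(W > Z) = 23/126.
Summing WZ·P(x,y) over outcomes with W > Z gives 367/126.
E[W·Z | W > Z] = (367/126) / (23/126) = 367/23.

367/23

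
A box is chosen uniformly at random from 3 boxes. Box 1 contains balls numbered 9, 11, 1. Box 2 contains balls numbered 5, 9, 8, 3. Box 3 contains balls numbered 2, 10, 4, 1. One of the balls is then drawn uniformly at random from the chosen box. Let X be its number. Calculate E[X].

E[X | box 1] = (9+11+1)/3 = 7.
E[X | box 2] = (5+9+8+3)/4 = 25/4.
E[X | box 3] = (2+10+4+1)/4 = 17/4.
By the law of total expectation,
E[X] = (1/3)·(7) + (1/3)·(25/4) + (1/3)·(17/4) = 35/6.

35/6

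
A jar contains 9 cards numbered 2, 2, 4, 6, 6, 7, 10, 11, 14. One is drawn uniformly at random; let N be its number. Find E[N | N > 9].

P(N > 9) = 1/3.
Σ over the event: 10·1/9 + 11·1/9 + 14·1/9 = 35/9.
E[N | N > 9] = (35/9) / (1/3) = 35/3.

35/3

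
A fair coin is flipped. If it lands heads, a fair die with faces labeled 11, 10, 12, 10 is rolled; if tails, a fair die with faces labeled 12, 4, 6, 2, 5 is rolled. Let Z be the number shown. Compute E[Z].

E[Z | heads] = (11+10+12+10)/4 = 43/4.
E[Z | tails] = (12+4+6+2+5)/5 = 29/5.
E[Z] = (1/2)·(43/4) + (1/2)·(29/5) = 331/40.

331/40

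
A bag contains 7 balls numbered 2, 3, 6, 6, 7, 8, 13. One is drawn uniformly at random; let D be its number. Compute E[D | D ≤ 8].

P(D ≤ 8) = 6/7.
Σ over the event: 2·1/7 + 3·1/7 + 6·2/7 + 7·1/7 + 8·1/7 = 32/7.
E[D | D ≤ 8] = (32/7) / (6/7) = 16/3.

16/3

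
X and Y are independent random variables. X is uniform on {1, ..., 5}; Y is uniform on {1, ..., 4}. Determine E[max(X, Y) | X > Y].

4

Outcomes with X > Y: (2,1), (3,1), (3,2), (4,1), (4,2), (4,3), (5,1), (5,2), (5,3), (5,4), each with probability 1/20.
E[max(X, Y) | X > Y] = (2 + 3 + 3 + 4 + 4 + 4 + 5 + 5 + 5 + 5) / 10 = 4.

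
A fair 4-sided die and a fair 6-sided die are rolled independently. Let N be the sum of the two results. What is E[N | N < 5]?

P(N < 5) = 1/4.
Σ over the event: 2·1/24 + 3·1/12 + 4·1/8 = 5/6.
E[N | N < 5] = (5/6) / (1/4) = 10/3.

10/3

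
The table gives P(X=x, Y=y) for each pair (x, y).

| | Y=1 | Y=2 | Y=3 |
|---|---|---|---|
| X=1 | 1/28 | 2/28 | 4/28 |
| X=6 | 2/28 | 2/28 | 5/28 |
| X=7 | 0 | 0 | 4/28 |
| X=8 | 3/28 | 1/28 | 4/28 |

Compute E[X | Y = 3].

94/17

P(Y = 3) = 17/28.
Summing X·P(X=x,Y=y) over the conditioning event gives 47/14.
E[X | Y = 3] = (47/14) / (17/28) = 94/17.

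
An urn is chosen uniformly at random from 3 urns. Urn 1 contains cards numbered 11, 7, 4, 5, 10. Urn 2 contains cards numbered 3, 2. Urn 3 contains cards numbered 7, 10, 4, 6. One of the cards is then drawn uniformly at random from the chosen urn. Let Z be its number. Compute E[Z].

E[Z | urn 1] = (11+7+4+5+10)/5 = 37/5.
E[Z | urn 2] = (3+2)/2 = 5/2.
E[Z | urn 3] = (7+10+4+6)/4 = 27/4.
By the law of total expectation,
E[Z] = (1/3)·(37/5) + (1/3)·(5/2) + (1/3)·(27/4) = 111/20.

111/20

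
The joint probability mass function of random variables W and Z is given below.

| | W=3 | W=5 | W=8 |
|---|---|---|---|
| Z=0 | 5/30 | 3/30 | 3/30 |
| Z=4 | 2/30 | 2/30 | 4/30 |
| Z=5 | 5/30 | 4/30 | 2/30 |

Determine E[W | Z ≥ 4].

P(Z ≥ 4) = 19/30.
Σ W·P over the event = 3·(2/30) + 3·(5/30) + 5·(2/30) + 5·(4/30) + 8·(4/30) + 8·(2/30) = 33/10.
E[W | Z ≥ 4] = (33/10) / (19/30) = 99/19.

99/19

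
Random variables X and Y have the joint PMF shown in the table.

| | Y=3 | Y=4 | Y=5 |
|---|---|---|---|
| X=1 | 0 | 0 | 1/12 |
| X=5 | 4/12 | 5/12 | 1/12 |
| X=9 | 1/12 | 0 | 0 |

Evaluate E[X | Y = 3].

29/5

P(Y = 3) = 5/12.
Σ X·P over the event = 5·(4/12) + 9·(1/12) = 29/12.
E[X | Y = 3] = (29/12) / (5/12) = 29/5.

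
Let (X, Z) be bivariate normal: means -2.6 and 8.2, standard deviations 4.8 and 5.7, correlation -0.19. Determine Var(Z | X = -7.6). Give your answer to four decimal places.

31.3171

For a bivariate normal, Var(Z | X=x) = σ_Z²(1 − ρ²).
Var(Z | X=-7.6) = (5.7)²·(1 − (-0.19)²) = 32.49·0.9639 = 31.3171.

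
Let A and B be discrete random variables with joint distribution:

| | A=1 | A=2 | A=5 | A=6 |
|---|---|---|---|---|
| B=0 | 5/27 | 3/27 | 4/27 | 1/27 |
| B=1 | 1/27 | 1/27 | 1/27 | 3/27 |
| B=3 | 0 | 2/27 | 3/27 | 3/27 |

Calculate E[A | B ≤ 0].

37/13

P(B ≤ 0) = 13/27.
Σ A·P over the event = 1·(5/27) + 2·(3/27) + 5·(4/27) + 6·(1/27) = 37/27.
E[A | B ≤ 0] = (37/27) / (13/27) = 37/13.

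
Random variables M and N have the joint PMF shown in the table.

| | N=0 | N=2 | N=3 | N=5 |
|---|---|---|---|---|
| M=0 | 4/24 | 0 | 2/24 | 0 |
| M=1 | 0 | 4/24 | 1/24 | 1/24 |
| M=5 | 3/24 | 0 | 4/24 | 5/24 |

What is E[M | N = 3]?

3

P(N = 3) = 7/24.
Σ M·P over the event = 0·(2/24) + 1·(1/24) + 5·(4/24) = 7/8.
E[M | N = 3] = (7/8) / (7/24) = 3.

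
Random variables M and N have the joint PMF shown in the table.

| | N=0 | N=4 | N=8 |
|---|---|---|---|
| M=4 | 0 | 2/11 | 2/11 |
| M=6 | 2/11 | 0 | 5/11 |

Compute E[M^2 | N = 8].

212/7

P(N = 8) = 7/11.
Σ M^2·P over the event = 16·(2/11) + 36·(5/11) = 212/11.
E[M^2 | N = 8] = (212/11) / (7/11) = 212/7.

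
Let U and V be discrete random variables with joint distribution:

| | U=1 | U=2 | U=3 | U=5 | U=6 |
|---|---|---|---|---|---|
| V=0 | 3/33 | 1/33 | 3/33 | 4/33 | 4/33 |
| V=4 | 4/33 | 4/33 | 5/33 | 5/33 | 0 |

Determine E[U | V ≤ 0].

58/15

P(V ≤ 0) = 5/11.
Σ U·P over the event = 1·(3/33) + 2·(1/33) + 3·(3/33) + 5·(4/33) + 6·(4/33) = 58/33.
E[U | V ≤ 0] = (58/33) / (5/11) = 58/15.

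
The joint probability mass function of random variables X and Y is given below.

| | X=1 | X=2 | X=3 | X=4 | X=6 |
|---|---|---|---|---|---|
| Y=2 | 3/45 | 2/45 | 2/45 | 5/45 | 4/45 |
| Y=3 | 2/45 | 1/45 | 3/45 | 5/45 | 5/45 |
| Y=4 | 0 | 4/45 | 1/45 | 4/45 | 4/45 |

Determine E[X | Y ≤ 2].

P(Y ≤ 2) = 16/45.
Summing X·P(X=x,Y=y) over the conditioning event gives 19/15.
E[X | Y ≤ 2] = (19/15) / (16/45) = 57/16.

57/16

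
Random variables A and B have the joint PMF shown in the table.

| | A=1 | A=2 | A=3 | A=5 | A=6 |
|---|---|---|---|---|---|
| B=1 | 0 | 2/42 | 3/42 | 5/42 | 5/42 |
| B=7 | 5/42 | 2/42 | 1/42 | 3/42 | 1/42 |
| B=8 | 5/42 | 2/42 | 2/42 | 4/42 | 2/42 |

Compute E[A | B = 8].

P(B = 8) = 5/14.
Σ A·P over the event = 1·(5/42) + 2·(2/42) + 3·(2/42) + 5·(4/42) + 6·(2/42) = 47/42.
E[A | B = 8] = (47/42) / (5/14) = 47/15.

47/15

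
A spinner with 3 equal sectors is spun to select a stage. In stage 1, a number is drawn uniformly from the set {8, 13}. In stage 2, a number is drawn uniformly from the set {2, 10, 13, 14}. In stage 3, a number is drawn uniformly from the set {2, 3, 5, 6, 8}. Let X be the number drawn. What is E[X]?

167/20

E[X | stage 1] = (8+13)/2 = 21/2.
E[X | stage 2] = (2+10+13+14)/4 = 39/4.
E[X | stage 3] = (2+3+5+6+8)/5 = 24/5.
By the law of total expectation,
E[X] = (1/3)·(21/2) + (1/3)·(39/4) + (1/3)·(24/5) = 167/20.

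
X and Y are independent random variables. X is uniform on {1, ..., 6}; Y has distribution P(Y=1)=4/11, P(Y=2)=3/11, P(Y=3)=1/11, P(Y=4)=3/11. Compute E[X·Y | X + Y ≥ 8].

P(X + Y ≥ 8) = 7/33.
Summing XY·P(x,y) over outcomes with X + Y ≥ 8 gives 83/22.
E[X·Y | X + Y ≥ 8] = (83/22) / (7/33) = 249/14.

249/14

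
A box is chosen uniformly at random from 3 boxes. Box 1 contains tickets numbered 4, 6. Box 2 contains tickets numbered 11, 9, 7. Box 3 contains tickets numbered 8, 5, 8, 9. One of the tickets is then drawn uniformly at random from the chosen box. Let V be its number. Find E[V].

E[V | box 1] = (4+6)/2 = 5.
E[V | box 2] = (11+9+7)/3 = 9.
E[V | box 3] = (8+5+8+9)/4 = 15/2.
By the law of total expectation,
E[V] = (1/3)·(5) + (1/3)·(9) + (1/3)·(15/2) = 43/6.

43/6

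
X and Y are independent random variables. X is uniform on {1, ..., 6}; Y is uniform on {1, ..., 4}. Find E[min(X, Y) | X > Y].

P(X > Y) = 7/12.
Summing min(X,Y)·P(x,y) over outcomes with X > Y gives 5/4.
E[min(X, Y) | X > Y] = (5/4) / (7/12) = 15/7.

15/7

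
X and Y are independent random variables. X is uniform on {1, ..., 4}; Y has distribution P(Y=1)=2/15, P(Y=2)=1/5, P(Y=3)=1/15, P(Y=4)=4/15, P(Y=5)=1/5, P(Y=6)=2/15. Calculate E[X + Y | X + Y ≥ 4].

347/53

P(X + Y ≥ 4) = 53/60.
Summing (X+Y)·P(x,y) over outcomes with X + Y ≥ 4 gives 347/60.
E[X + Y | X + Y ≥ 4] = (347/60) / (53/60) = 347/53.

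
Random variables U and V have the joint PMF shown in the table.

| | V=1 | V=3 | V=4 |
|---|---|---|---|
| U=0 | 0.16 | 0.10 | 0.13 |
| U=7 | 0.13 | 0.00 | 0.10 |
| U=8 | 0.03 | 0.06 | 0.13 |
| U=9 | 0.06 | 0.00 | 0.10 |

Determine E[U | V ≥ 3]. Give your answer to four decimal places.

P(V ≥ 3) = 0.62.
Σ U·P over the event = 0·(0.10) + 0·(0.13) + 7·(0.10) + 8·(0.06) + 8·(0.13) + 9·(0.10) = 3.12.
E[U | V ≥ 3] = (3.12) / (0.62) = 5.0323.

5.0323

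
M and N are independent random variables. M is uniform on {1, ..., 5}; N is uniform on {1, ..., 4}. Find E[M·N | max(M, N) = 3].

Outcomes with max(M, N) = 3: (1,3), (2,3), (3,1), (3,2), (3,3), each with probability 1/20.
E[M·N | max(M, N) = 3] = (3 + 6 + 3 + 6 + 9) / 5 = 27/5.

27/5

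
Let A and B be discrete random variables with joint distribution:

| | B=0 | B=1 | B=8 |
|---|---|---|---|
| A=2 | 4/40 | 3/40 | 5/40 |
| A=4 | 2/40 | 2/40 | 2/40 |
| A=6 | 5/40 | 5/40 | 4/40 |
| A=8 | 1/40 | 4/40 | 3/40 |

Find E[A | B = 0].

P(B = 0) = 3/10.
Σ A·P over the event = 2·(4/40) + 4·(2/40) + 6·(5/40) + 8·(1/40) = 27/20.
E[A | B = 0] = (27/20) / (3/10) = 9/2.

9/2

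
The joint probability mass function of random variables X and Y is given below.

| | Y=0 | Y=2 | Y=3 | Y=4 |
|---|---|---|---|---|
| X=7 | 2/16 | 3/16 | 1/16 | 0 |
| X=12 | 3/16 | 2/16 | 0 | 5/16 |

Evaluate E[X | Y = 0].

10

P(Y = 0) = 5/16.
Σ X·P over the event = 7·(2/16) + 12·(3/16) = 25/8.
E[X | Y = 0] = (25/8) / (5/16) = 10.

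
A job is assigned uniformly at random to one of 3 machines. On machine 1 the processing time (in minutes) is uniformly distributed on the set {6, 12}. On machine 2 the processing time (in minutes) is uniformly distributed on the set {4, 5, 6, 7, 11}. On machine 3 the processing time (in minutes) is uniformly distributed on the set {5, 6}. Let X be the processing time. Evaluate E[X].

211/30

E[X | machine 1] = (6+12)/2 = 9.
E[X | machine 2] = (4+5+6+7+11)/5 = 33/5.
E[X | machine 3] = (5+6)/2 = 11/2.
E[X] = (1/3)·(9) + (1/3)·(33/5) + (1/3)·(11/2) = 211/30.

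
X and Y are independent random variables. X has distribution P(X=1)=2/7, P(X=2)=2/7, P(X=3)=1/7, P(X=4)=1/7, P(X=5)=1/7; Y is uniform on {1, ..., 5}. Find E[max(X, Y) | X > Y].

P(X > Y) = 11/35.
Summing max(X,Y)·P(x,y) over outcomes with X > Y gives 6/5.
E[max(X, Y) | X > Y] = (6/5) / (11/35) = 42/11.

42/11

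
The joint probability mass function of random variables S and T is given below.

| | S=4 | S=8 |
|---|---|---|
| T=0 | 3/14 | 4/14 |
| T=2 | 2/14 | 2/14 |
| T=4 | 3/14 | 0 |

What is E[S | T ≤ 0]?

44/7

P(T ≤ 0) = 1/2.
Σ S·P over the event = 4·(3/14) + 8·(4/14) = 22/7.
E[S | T ≤ 0] = (22/7) / (1/2) = 44/7.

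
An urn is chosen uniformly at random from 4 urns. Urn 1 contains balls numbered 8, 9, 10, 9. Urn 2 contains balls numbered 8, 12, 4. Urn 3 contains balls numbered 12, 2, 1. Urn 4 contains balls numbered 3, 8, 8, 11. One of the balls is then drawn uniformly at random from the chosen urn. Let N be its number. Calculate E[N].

59/8

E[N | urn 1] = (8+9+10+9)/4 = 9.
E[N | urn 2] = (8+12+4)/3 = 8.
E[N | urn 3] = (12+2+1)/3 = 5.
E[N | urn 4] = (3+8+8+11)/4 = 15/2.
By the law of total expectation,
E[N] = (1/4)·(9) + (1/4)·(8) + (1/4)·(5) + (1/4)·(15/2) = 59/8.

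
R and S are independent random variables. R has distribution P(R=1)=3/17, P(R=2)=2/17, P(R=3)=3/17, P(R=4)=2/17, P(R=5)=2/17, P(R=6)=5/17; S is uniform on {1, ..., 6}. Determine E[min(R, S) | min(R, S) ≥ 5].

P(min(R, S) ≥ 5) = 7/51.
Summing min(R,S)·P(x,y) over outcomes with min(R, S) ≥ 5 gives 25/34.
E[min(R, S) | min(R, S) ≥ 5] = (25/34) / (7/51) = 75/14.

75/14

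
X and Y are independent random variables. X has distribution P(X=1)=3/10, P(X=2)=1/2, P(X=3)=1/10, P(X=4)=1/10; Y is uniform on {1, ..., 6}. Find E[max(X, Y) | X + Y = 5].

P(X + Y = 5) = 1/6.
Summing max(X,Y)·P(x,y) over outcomes with X + Y = 5 gives 17/30.
E[max(X, Y) | X + Y = 5] = (17/30) / (1/6) = 17/5.

17/5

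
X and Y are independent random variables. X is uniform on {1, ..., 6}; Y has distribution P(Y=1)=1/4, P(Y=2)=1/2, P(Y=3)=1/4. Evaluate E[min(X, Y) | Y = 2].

11/6

P(Y = 2) = 1/2.
Summing min(X,Y)·P(x,y) over outcomes with Y = 2 gives 11/12.
E[min(X, Y) | Y = 2] = (11/12) / (1/2) = 11/6.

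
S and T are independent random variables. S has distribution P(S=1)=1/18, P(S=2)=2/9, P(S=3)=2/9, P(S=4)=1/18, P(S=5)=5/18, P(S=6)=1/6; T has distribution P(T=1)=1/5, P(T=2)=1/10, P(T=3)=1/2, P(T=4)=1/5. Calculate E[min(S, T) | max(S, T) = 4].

P(max(S, T) = 4) = 7/45.
Summing min(S,T)·P(x,y) over outcomes with max(S, T) = 4 gives 23/60.
E[min(S, T) | max(S, T) = 4] = (23/60) / (7/45) = 69/28.

69/28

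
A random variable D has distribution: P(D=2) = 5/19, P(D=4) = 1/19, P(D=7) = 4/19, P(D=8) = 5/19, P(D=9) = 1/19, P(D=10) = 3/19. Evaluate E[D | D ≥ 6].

107/13

P(D ≥ 6) = 13/19.
Σ over the event: 7·4/19 + 8·5/19 + 9·1/19 + 10·3/19 = 107/19.
E[D | D ≥ 6] = (107/19) / (13/19) = 107/13.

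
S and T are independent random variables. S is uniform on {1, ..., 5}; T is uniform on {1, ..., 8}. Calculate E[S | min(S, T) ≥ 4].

P(min(S, T) ≥ 4) = 1/4.
Summing S·P(x,y) over outcomes with min(S, T) ≥ 4 gives 9/8.
E[S | min(S, T) ≥ 4] = (9/8) / (1/4) = 9/2.

9/2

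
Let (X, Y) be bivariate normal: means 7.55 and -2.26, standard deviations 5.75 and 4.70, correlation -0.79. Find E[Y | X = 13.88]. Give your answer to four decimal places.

For a bivariate normal, E[Y | X=x] = μ_Y + ρ·(σ_Y/σ_X)·(x − μ_X).
E[Y | X=13.88] = -2.26 + (-0.79)·(4.70/5.75)·(13.88 − (7.55)) = -2.26 + (-0.64574)·(6.33) = -6.3475.

-6.3475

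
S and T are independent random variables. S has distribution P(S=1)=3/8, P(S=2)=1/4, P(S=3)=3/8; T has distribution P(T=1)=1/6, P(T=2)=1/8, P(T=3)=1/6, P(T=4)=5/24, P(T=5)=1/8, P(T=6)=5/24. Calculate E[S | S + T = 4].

P(S + T = 4) = 5/32.
Summing S·P(x,y) over outcomes with S + T = 4 gives 5/16.
E[S | S + T = 4] = (5/16) / (5/32) = 2.

2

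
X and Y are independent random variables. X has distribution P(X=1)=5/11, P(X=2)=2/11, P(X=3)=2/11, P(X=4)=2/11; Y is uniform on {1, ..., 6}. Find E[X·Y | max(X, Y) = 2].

22/9

P(max(X, Y) = 2) = 3/22.
Summing XY·P(x,y) over outcomes with max(X, Y) = 2 gives 1/3.
E[X·Y | max(X, Y) = 2] = (1/3) / (3/22) = 22/9.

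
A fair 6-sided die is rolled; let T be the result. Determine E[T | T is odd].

3

Given T is odd, T is equally likely to be any of {1, 3, 5}.
E[T | T is odd] = (1 + 3 + 5) / 3 = 3.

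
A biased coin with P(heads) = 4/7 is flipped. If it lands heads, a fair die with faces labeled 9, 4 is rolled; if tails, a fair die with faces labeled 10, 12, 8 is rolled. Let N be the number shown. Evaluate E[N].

E[N | heads] = (9+4)/2 = 13/2.
E[N | tails] = (10+12+8)/3 = 10.
By the law of total expectation,
E[N] = (4/7)·(13/2) + (3/7)·(10) = 8.

8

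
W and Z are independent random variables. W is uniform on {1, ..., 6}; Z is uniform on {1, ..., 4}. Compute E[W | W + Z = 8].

5

Outcomes with W + Z = 8: (4,4), (5,3), (6,2), each with probability 1/24.
E[W | W + Z = 8] = (4 + 5 + 6) / 3 = 5.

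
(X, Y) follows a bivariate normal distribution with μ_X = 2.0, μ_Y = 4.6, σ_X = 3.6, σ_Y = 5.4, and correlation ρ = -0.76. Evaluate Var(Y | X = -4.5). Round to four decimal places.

For a bivariate normal, Var(Y | X=x) = σ_Y²(1 − ρ²).
Var(Y | X=-4.5) = (5.4)²·(1 − (-0.76)²) = 29.16·0.4224 = 12.3172.

12.3172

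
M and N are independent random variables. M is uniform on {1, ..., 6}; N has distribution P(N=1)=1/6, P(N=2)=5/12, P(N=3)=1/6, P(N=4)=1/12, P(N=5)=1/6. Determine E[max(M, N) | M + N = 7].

59/12

P(M + N = 7) = 1/6.
Summing max(M,N)·P(x,y) over outcomes with M + N = 7 gives 59/72.
E[max(M, N) | M + N = 7] = (59/72) / (1/6) = 59/12.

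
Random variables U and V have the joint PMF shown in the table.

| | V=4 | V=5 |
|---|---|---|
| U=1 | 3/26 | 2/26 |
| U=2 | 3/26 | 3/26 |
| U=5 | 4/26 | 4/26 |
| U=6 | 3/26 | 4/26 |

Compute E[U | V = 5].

P(V = 5) = 1/2.
Σ U·P over the event = 1·(2/26) + 2·(3/26) + 5·(4/26) + 6·(4/26) = 2.
E[U | V = 5] = (2) / (1/2) = 4.

4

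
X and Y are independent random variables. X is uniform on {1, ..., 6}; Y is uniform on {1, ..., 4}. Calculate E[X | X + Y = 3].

Outcomes with X + Y = 3: (1,2), (2,1), each with probability 1/24.
E[X | X + Y = 3] = (1 + 2) / 2 = 3/2.

3/2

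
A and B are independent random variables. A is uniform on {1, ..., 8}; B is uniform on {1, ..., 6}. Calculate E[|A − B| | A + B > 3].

P(A + B > 3) = 15/16.
Summing |A−B|·P(x,y) over outcomes with A + B > 3 gives 29/12.
E[|A − B| | A + B > 3] = (29/12) / (15/16) = 116/45.

116/45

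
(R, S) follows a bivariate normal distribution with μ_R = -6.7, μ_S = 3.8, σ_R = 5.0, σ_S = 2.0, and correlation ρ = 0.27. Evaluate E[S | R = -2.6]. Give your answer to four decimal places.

4.2428

E[S | R=x] = μ_S + ρ(σ_S/σ_R)(x − μ_R) for jointly normal variables.
E[S | R=-2.6] = 3.8 + (0.27)·(2.0/5.0)·(-2.6 − (-6.7)) = 3.8 + (0.108)·(4.1) = 4.2428.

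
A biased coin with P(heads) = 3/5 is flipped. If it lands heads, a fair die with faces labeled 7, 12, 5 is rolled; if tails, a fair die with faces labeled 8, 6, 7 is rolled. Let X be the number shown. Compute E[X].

E[X | heads] = (7+12+5)/3 = 8.
E[X | tails] = (8+6+7)/3 = 7.
E[X] = (3/5)·(8) + (2/5)·(7) = 38/5.

38/5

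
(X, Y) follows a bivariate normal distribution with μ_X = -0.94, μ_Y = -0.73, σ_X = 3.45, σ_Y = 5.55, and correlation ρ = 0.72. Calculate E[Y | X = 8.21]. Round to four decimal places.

For a bivariate normal, E[Y | X=x] = μ_Y + ρ·(σ_Y/σ_X)·(x − μ_X).
E[Y | X=8.21] = -0.73 + (0.72)·(5.55/3.45)·(8.21 − (-0.94)) = -0.73 + (1.15826)·(9.15) = 9.8681.

9.8681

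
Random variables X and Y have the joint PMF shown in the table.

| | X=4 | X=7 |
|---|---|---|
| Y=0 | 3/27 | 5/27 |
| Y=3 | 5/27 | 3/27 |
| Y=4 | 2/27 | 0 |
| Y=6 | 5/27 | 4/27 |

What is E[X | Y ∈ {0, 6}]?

95/17

P(Y ∈ {0, 6}) = 17/27.
Σ X·P over the event = 4·(3/27) + 4·(5/27) + 7·(5/27) + 7·(4/27) = 95/27.
E[X | Y ∈ {0, 6}] = (95/27) / (17/27) = 95/17.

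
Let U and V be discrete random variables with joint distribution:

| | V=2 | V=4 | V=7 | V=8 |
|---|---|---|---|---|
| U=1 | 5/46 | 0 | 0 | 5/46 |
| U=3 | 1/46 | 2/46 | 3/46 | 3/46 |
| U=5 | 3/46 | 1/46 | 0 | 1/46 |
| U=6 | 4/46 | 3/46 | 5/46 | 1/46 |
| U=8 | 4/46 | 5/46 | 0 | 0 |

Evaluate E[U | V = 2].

P(V = 2) = 17/46.
Σ U·P over the event = 1·(5/46) + 3·(1/46) + 5·(3/46) + 6·(4/46) + 8·(4/46) = 79/46.
E[U | V = 2] = (79/46) / (17/46) = 79/17.

79/17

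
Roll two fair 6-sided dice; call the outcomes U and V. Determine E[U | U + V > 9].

Outcomes with U + V > 9: (4,6), (5,5), (5,6), (6,4), (6,5), (6,6), each with probability 1/36.
E[U | U + V > 9] = (4 + 5 + 5 + 6 + 6 + 6) / 6 = 16/3.

16/3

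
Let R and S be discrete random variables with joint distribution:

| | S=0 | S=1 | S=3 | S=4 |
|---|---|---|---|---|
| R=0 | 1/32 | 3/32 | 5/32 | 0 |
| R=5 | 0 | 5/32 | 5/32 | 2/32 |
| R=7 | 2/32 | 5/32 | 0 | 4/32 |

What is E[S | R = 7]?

P(R = 7) = 11/32.
Summing S·P(R=x,S=y) over the conditioning event gives 21/32.
E[S | R = 7] = (21/32) / (11/32) = 21/11.

21/11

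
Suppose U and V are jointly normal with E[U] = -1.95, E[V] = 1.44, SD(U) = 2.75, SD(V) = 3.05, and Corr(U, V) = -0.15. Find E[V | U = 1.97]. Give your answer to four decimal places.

For a bivariate normal, E[V | U=x] = μ_V + ρ·(σ_V/σ_U)·(x − μ_U).
E[V | U=1.97] = 1.44 + (-0.15)·(3.05/2.75)·(1.97 − (-1.95)) = 1.44 + (-0.16636)·(3.92) = 0.7879.

0.7879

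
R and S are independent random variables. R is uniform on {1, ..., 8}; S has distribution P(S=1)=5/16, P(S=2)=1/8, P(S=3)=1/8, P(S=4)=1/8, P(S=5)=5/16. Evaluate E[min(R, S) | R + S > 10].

P(R + S > 10) = 21/128.
Summing min(R,S)·P(x,y) over outcomes with R + S > 10 gives 97/128.
E[min(R, S) | R + S > 10] = (97/128) / (21/128) = 97/21.

97/21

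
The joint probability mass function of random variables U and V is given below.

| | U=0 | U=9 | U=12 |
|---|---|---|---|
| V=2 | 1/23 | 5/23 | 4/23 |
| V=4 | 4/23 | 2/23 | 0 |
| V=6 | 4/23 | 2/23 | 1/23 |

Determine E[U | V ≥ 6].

30/7

P(V ≥ 6) = 7/23.
Σ U·P over the event = 0·(4/23) + 9·(2/23) + 12·(1/23) = 30/23.
E[U | V ≥ 6] = (30/23) / (7/23) = 30/7.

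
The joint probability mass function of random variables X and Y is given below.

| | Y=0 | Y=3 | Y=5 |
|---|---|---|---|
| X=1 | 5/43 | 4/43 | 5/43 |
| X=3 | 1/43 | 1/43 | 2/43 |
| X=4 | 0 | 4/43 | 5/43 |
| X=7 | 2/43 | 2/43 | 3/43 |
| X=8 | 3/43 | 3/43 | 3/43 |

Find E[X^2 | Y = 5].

221/9

P(Y = 5) = 18/43.
Σ X^2·P over the event = 1·(5/43) + 9·(2/43) + 16·(5/43) + 49·(3/43) + 64·(3/43) = 442/43.
E[X^2 | Y = 5] = (442/43) / (18/43) = 221/9.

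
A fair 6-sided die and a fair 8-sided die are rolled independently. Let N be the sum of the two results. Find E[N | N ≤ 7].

16/3

P(N ≤ 7) = 7/16.
Σ over the event: 2·1/48 + 3·1/24 + 4·1/16 + 5·1/12 + 6·5/48 + 7·1/8 = 7/3.
E[N | N ≤ 7] = (7/3) / (7/16) = 16/3.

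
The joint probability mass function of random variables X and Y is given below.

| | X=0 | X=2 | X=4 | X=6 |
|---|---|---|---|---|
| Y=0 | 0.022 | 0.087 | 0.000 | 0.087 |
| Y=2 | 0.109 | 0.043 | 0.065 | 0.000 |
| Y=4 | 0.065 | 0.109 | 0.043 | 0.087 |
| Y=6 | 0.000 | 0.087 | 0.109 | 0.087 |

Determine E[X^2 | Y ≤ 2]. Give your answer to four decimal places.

P(Y ≤ 2) = 0.413.
Σ X^2·P over the event = 0·(0.022) + 0·(0.109) + 4·(0.087) + 4·(0.043) + 16·(0.065) + 36·(0.087) = 4.692.
E[X^2 | Y ≤ 2] = (4.692) / (0.413) = 11.3608.

11.3608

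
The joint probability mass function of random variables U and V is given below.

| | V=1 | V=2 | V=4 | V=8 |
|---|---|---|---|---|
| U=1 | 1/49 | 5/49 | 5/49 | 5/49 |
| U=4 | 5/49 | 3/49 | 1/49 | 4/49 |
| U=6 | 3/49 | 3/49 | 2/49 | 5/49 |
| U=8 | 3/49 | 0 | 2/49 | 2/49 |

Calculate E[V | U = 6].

57/13

P(U = 6) = 13/49.
Summing V·P(U=x,V=y) over the conditioning event gives 57/49.
E[V | U = 6] = (57/49) / (13/49) = 57/13.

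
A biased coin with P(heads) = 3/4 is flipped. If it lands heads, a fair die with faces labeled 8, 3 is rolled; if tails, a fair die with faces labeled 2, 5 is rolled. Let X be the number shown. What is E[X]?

5

E[X | heads] = (8+3)/2 = 11/2.
E[X | tails] = (2+5)/2 = 7/2.
By the law of total expectation,
E[X] = (3/4)·(11/2) + (1/4)·(7/2) = 5.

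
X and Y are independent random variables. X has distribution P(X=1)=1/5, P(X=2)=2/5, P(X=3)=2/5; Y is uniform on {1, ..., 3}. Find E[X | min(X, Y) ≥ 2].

5/2

P(min(X, Y) ≥ 2) = 8/15.
Summing X·P(x,y) over outcomes with min(X, Y) ≥ 2 gives 4/3.
E[X | min(X, Y) ≥ 2] = (4/3) / (8/15) = 5/2.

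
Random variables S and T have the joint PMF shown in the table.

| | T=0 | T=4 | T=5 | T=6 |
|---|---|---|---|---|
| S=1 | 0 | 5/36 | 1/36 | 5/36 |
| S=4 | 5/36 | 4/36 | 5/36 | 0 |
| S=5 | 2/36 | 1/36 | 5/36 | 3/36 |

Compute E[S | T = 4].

13/5

P(T = 4) = 5/18.
Summing S·P(S=x,T=y) over the conditioning event gives 13/18.
E[S | T = 4] = (13/18) / (5/18) = 13/5.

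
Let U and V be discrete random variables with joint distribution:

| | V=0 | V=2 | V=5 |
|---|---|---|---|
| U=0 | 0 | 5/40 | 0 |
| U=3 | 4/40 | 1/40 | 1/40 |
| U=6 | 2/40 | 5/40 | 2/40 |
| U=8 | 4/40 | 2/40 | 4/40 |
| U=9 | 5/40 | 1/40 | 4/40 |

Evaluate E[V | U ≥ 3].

P(U ≥ 3) = 7/8.
Summing V·P(U=x,V=y) over the conditioning event gives 73/40.
E[V | U ≥ 3] = (73/40) / (7/8) = 73/35.

73/35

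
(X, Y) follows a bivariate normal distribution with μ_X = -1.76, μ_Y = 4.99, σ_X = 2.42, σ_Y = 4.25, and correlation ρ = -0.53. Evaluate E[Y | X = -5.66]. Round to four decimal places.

E[Y | X=x] = μ_Y + ρ(σ_Y/σ_X)(x − μ_X) for jointly normal variables.
E[Y | X=-5.66] = 4.99 + (-0.53)·(4.25/2.42)·(-5.66 − (-1.76)) = 4.99 + (-0.93079)·(-3.9) = 8.6201.

8.6201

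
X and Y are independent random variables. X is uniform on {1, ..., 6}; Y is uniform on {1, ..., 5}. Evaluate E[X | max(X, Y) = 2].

5/3

Outcomes with max(X, Y) = 2: (1,2), (2,1), (2,2), each with probability 1/30.
E[X | max(X, Y) = 2] = (1 + 2 + 2) / 3 = 5/3.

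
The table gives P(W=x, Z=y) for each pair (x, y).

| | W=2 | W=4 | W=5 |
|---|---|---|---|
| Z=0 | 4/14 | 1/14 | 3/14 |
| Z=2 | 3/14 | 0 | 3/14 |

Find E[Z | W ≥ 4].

6/7

P(W ≥ 4) = 1/2.
Summing Z·P(W=x,Z=y) over the conditioning event gives 3/7.
E[Z | W ≥ 4] = (3/7) / (1/2) = 6/7.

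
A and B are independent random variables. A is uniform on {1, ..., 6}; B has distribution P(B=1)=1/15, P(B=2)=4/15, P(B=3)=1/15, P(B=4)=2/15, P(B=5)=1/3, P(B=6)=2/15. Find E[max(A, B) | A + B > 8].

P(A + B > 8) = 14/45.
Summing max(A,B)·P(x,y) over outcomes with A + B > 8 gives 26/15.
E[max(A, B) | A + B > 8] = (26/15) / (14/45) = 39/7.

39/7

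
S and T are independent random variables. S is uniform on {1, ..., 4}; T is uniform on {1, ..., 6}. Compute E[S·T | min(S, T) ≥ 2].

P(min(S, T) ≥ 2) = 5/8.
Summing ST·P(x,y) over outcomes with min(S, T) ≥ 2 gives 15/2.
E[S·T | min(S, T) ≥ 2] = (15/2) / (5/8) = 12.

12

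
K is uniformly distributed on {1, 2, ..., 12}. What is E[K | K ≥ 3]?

Given K ≥ 3, K is equally likely to be any of {3, 4, 5, 6, 7, 8, 9, 10, 11, 12}.
E[K | K ≥ 3] = (3 + 4 + 5 + 6 + 7 + 8 + 9 + 10 + 11 + 12) / 10 = 15/2.

15/2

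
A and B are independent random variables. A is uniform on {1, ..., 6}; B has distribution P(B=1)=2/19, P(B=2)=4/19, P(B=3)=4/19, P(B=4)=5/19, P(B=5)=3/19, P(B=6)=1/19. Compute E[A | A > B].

245/51

P(A > B) = 17/38.
Summing A·P(x,y) over outcomes with A > B gives 245/114.
E[A | A > B] = (245/114) / (17/38) = 245/51.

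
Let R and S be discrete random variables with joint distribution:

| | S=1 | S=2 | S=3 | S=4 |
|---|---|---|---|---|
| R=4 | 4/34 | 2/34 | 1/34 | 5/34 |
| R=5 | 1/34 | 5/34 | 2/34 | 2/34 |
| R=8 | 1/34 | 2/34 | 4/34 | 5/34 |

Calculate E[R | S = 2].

49/9

P(S = 2) = 9/34.
Σ R·P over the event = 4·(2/34) + 5·(5/34) + 8·(2/34) = 49/34.
E[R | S = 2] = (49/34) / (9/34) = 49/9.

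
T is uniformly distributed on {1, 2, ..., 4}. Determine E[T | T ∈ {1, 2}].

P(T ∈ {1, 2}) = 1/2.
Σ over the event: 1·1/4 + 2·1/4 = 3/4.
E[T | T ∈ {1, 2}] = (3/4) / (1/2) = 3/2.

3/2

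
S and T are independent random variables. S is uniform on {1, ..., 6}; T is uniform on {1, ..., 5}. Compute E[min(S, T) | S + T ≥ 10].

Outcomes with S + T ≥ 10: (5,5), (6,4), (6,5), each with probability 1/30.
E[min(S, T) | S + T ≥ 10] = (5 + 4 + 5) / 3 = 14/3.

14/3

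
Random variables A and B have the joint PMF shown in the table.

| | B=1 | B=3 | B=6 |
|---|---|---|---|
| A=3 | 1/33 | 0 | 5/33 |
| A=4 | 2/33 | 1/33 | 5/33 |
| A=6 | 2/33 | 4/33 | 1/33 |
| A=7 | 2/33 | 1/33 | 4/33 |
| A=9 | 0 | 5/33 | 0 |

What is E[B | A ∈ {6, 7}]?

7/2

P(A ∈ {6, 7}) = 14/33.
Summing B·P(A=x,B=y) over the conditioning event gives 49/33.
E[B | A ∈ {6, 7}] = (49/33) / (14/33) = 7/2.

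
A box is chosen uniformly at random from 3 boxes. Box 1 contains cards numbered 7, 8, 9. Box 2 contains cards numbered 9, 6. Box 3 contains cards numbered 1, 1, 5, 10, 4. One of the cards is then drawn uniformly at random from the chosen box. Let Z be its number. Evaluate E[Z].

197/30

E[Z | box 1] = (7+8+9)/3 = 8.
E[Z | box 2] = (9+6)/2 = 15/2.
E[Z | box 3] = (1+1+5+10+4)/5 = 21/5.
E[Z] = (1/3)·(8) + (1/3)·(15/2) + (1/3)·(21/5) = 197/30.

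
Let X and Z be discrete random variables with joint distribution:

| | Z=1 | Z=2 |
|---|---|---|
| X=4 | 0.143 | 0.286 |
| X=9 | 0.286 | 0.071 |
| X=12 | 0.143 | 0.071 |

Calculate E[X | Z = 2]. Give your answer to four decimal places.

6.1565

P(Z = 2) = 0.428.
Σ X·P over the event = 4·(0.286) + 9·(0.071) + 12·(0.071) = 2.635.
E[X | Z = 2] = (2.635) / (0.428) = 6.1565.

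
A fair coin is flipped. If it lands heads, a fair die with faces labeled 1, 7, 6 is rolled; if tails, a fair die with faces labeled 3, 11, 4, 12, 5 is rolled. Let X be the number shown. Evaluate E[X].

E[X | heads] = (1+7+6)/3 = 14/3.
E[X | tails] = (3+11+4+12+5)/5 = 7.
E[X] = (1/2)·(14/3) + (1/2)·(7) = 35/6.

35/6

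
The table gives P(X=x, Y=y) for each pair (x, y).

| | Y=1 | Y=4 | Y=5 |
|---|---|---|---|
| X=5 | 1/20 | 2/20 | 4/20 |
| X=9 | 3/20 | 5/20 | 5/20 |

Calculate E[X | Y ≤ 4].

87/11

P(Y ≤ 4) = 11/20.
Σ X·P over the event = 5·(1/20) + 5·(2/20) + 9·(3/20) + 9·(5/20) = 87/20.
E[X | Y ≤ 4] = (87/20) / (11/20) = 87/11.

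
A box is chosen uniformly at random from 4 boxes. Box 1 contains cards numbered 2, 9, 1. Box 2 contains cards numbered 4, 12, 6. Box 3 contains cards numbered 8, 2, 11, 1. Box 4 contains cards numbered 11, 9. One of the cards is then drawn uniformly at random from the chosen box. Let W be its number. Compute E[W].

E[W | box 1] = (2+9+1)/3 = 4.
E[W | box 2] = (4+12+6)/3 = 22/3.
E[W | box 3] = (8+2+11+1)/4 = 11/2.
E[W | box 4] = (11+9)/2 = 10.
By the law of total expectation,
E[W] = (1/4)·(4) + (1/4)·(22/3) + (1/4)·(11/2) + (1/4)·(10) = 161/24.

161/24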